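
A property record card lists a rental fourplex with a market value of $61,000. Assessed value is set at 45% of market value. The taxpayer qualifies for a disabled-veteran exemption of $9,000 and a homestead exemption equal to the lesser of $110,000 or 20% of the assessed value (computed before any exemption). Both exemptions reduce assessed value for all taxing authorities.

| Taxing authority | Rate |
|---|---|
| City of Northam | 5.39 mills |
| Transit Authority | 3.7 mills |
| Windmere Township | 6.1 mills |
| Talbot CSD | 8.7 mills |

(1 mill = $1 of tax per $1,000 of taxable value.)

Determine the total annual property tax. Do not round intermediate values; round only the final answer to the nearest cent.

Assessed value = $61,000 × 0.45 = $27,450
Homestead exemption = min($110,000, 20% × $27,450) = min($110,000, $5,490) = $5,490 (percentage binds)
Taxable value = $27,450 − $9,000 − $5,490 = $12,960
City of Northam: $12,960 × 0.00539 = $69.8544
Transit Authority: $12,960 × 0.0037 = $47.952
Windmere Township: $12,960 × 0.0061 = $79.056
Talbot CSD: $12,960 × 0.0087 = $112.752
Total = $309.6144

$309.61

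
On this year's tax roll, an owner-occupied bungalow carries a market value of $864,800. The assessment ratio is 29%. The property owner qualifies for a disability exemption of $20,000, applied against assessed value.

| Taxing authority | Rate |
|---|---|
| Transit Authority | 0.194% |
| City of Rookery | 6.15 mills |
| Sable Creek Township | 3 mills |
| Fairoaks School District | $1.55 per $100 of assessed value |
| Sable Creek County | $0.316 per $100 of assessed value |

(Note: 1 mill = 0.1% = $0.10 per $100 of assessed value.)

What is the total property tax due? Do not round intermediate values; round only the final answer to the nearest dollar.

$6,866

Assessed value = $864,800 × 0.29 = $250,792
Taxable value = $250,792 − $20,000 = $230,792
Transit Authority: $230,792 × 0.00194 = $447.73648
City of Rookery: $230,792 × 0.00615 = $1,419.3708
Sable Creek Township: $230,792 × 0.003 = $692.376
Fairoaks School District: $230,792 × 0.0155 = $3,577.276
Sable Creek County: $230,792 × 0.00316 = $729.30272
Total = $6,866.062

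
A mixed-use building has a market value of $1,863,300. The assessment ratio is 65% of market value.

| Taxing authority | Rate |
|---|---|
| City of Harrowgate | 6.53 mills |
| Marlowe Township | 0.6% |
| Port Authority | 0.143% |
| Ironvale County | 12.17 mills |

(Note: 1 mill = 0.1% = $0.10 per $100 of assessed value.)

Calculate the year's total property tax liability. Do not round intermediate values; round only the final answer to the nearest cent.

Assessed value = $1,863,300 × 0.65 = $1,211,145
City of Harrowgate: $1,211,145 × 0.00653 = $7,908.77685
Marlowe Township: $1,211,145 × 0.006 = $7,266.87
Port Authority: $1,211,145 × 0.00143 = $1,731.93735
Ironvale County: $1,211,145 × 0.01217 = $14,739.63465
Total = $31,647.21885

$31,647.22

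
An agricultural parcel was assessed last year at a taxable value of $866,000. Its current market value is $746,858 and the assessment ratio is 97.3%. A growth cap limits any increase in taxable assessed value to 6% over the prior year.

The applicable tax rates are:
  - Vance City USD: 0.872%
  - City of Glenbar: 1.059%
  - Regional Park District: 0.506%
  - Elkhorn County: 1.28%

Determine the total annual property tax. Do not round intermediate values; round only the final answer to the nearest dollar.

Uncapped assessed value = $746,858 × 0.973 = $726,692.834
Cap limit = $866,000 × 1.06 = $917,960
Taxable assessed value = min($726,692.834, $917,960) = $726,692.834 (cap does not bind)
Vance City USD: $726,692.834 × 0.00872 = $6,336.76151248
City of Glenbar: $726,692.834 × 0.01059 = $7,695.67711206
Regional Park District: $726,692.834 × 0.00506 = $3,677.06574004
Elkhorn County: $726,692.834 × 0.0128 = $9,301.6682752
Total = $27,011.17263978

$27,011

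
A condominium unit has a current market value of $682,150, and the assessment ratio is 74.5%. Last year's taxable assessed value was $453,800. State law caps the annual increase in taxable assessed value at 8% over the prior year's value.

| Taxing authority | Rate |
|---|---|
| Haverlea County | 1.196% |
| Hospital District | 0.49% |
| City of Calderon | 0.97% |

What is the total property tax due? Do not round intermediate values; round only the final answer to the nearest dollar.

$13,017

Uncapped assessed value = $682,150 × 0.745 = $508,201.75
Cap limit = $453,800 × 1.08 = $490,104
Taxable assessed value = min($508,201.75, $490,104) = $490,104 (cap binds)
Haverlea County: $490,104 × 0.01196 = $5,861.64384
Hospital District: $490,104 × 0.0049 = $2,401.5096
City of Calderon: $490,104 × 0.0097 = $4,754.0088
Total = $13,017.16224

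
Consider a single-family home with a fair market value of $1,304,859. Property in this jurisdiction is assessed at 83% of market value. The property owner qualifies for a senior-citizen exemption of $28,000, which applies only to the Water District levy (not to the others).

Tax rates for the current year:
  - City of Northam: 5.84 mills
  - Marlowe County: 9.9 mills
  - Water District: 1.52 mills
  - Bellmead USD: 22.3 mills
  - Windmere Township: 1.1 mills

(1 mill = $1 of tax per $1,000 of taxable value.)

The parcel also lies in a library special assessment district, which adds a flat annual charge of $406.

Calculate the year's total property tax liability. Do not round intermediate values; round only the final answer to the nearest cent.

$44,399.56

Assessed value = $1,304,859 × 0.83 = $1,083,032.97
City of Northam: $1,083,032.97 × 0.00584 = $6,324.9125448
Marlowe County: $1,083,032.97 × 0.0099 = $10,722.026403
Water District: ($1,083,032.97 − $28,000) × 0.00152 = $1,055,032.97 × 0.00152 = $1,603.6501144
Bellmead USD: $1,083,032.97 × 0.0223 = $24,151.635231
Windmere Township: $1,083,032.97 × 0.0011 = $1,191.336267
Levies subtotal = $43,993.5605602
Total = $43,993.5605602 + $406 = $44,399.5605602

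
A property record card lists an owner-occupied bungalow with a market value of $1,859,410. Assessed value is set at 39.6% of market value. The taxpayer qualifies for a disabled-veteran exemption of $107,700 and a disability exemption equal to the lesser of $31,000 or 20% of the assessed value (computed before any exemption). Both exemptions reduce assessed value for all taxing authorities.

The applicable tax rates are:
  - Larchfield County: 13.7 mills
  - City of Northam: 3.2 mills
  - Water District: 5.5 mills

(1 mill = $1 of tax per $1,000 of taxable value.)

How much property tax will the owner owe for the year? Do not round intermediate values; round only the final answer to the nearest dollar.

Assessed value = $1,859,410 × 0.396 = $736,326.36
Disability exemption = min($31,000, 20% × $736,326.36) = min($31,000, $147,265.272) = $31,000 (dollar cap binds)
Taxable value = $736,326.36 − $107,700 − $31,000 = $597,626.36
Larchfield County: $597,626.36 × 0.0137 = $8,187.481132
City of Northam: $597,626.36 × 0.0032 = $1,912.404352
Water District: $597,626.36 × 0.0055 = $3,286.94498
Total = $13,386.830464

$13,387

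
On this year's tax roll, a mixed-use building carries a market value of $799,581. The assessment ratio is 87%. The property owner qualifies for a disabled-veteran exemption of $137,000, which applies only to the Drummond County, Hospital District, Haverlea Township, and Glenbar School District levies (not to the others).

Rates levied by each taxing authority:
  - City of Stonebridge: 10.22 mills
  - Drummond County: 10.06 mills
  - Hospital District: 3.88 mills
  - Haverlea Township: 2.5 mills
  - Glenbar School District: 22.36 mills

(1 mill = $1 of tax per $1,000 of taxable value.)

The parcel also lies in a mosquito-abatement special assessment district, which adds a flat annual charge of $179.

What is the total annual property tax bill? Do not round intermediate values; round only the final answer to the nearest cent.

$28,963.45

Assessed value = $799,581 × 0.87 = $695,635.47
City of Stonebridge: $695,635.47 × 0.01022 = $7,109.3945034
Drummond County: ($695,635.47 − $137,000) × 0.01006 = $558,635.47 × 0.01006 = $5,619.8728282
Hospital District: ($695,635.47 − $137,000) × 0.00388 = $558,635.47 × 0.00388 = $2,167.5056236
Haverlea Township: ($695,635.47 − $137,000) × 0.0025 = $558,635.47 × 0.0025 = $1,396.588675
Glenbar School District: ($695,635.47 − $137,000) × 0.02236 = $558,635.47 × 0.02236 = $12,491.0891092
Levies subtotal = $28,784.4507394
Total = $28,784.4507394 + $179 = $28,963.4507394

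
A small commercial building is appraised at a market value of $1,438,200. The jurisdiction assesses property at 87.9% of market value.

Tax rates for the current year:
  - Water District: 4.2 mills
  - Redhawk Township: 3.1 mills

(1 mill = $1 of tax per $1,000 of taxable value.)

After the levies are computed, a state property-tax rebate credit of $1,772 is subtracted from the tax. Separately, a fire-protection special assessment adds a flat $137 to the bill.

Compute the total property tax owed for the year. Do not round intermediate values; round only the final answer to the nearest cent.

Assessed value = $1,438,200 × 0.879 = $1,264,177.8
Water District: $1,264,177.8 × 0.0042 = $5,309.54676
Redhawk Township: $1,264,177.8 × 0.0031 = $3,918.95118
Levies subtotal = $9,228.49794
After credit = $9,228.49794 − $1,772 = $7,456.49794
Total = $7,456.49794 + $137 = $7,593.49794

$7,593.50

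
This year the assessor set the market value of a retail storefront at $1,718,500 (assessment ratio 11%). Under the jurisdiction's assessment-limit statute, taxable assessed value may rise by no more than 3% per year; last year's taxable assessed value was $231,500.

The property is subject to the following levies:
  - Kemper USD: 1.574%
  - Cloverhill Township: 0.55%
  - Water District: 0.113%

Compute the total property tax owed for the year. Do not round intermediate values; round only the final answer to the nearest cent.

$4,228.71

Uncapped assessed value = $1,718,500 × 0.11 = $189,035
Cap limit = $231,500 × 1.03 = $238,445
Taxable assessed value = min($189,035, $238,445) = $189,035 (cap does not bind)
Kemper USD: $189,035 × 0.01574 = $2,975.4109
Cloverhill Township: $189,035 × 0.0055 = $1,039.6925
Water District: $189,035 × 0.00113 = $213.60955
Total = $4,228.71295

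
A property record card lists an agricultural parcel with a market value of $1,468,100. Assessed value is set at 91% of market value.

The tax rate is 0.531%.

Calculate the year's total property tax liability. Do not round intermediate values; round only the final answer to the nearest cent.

$7,094.01

Assessed value = $1,468,100 × 0.91 = $1,335,971
Tax = $1,335,971 × 0.00531 = $7,094.00601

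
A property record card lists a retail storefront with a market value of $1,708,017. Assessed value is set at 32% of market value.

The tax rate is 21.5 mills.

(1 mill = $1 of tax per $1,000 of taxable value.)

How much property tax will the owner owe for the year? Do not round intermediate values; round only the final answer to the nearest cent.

$11,751.16

Assessed value = $1,708,017 × 0.32 = $546,565.44
Tax = $546,565.44 × 0.0215 = $11,751.15696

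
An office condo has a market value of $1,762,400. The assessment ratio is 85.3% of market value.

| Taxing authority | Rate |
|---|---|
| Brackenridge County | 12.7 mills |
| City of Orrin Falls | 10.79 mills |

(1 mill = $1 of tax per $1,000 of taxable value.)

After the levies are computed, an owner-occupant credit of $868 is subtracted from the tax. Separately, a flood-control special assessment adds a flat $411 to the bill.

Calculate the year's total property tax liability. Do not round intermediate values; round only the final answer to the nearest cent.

$34,856.16

Assessed value = $1,762,400 × 0.853 = $1,503,327.2
Brackenridge County: $1,503,327.2 × 0.0127 = $19,092.25544
City of Orrin Falls: $1,503,327.2 × 0.01079 = $16,220.900488
Levies subtotal = $35,313.155928
After credit = $35,313.155928 − $868 = $34,445.155928
Total = $34,445.155928 + $411 = $34,856.155928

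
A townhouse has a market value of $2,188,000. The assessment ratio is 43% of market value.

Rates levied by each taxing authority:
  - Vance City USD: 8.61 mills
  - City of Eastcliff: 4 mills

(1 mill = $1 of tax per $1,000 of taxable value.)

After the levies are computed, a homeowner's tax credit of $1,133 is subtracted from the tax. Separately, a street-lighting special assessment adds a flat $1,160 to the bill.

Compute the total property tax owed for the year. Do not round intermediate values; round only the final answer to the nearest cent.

$11,890.99

Assessed value = $2,188,000 × 0.43 = $940,840
Vance City USD: $940,840 × 0.00861 = $8,100.6324
City of Eastcliff: $940,840 × 0.004 = $3,763.36
Levies subtotal = $11,863.9924
After credit = $11,863.9924 − $1,133 = $10,730.9924
Total = $10,730.9924 + $1,160 = $11,890.9924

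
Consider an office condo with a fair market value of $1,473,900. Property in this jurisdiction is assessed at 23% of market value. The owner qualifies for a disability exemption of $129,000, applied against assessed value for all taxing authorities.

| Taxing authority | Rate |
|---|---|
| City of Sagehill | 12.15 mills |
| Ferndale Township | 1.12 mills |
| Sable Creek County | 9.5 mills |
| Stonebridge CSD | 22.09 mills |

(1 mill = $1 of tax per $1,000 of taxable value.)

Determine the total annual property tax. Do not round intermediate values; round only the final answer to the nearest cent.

Assessed value = $1,473,900 × 0.23 = $338,997
Taxable value = $338,997 − $129,000 = $209,997
City of Sagehill: $209,997 × 0.01215 = $2,551.46355
Ferndale Township: $209,997 × 0.00112 = $235.19664
Sable Creek County: $209,997 × 0.0095 = $1,994.9715
Stonebridge CSD: $209,997 × 0.02209 = $4,638.83373
Total = $2,551.46355 + $235.19664 + $1,994.9715 + $4,638.83373 = $9,420.46542

$9,420.47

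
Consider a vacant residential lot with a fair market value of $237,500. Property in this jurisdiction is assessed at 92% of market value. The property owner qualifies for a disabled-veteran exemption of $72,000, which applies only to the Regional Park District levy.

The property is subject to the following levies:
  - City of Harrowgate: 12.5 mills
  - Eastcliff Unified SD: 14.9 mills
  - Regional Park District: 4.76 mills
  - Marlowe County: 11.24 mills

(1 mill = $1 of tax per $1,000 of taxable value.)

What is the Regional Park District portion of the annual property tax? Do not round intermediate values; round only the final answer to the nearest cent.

$697.34

Assessed value = $237,500 × 0.92 = $218,500
Regional Park District taxable value = $218,500 − $72,000 = $146,500
Regional Park District levy = $146,500 × 0.00476 = $697.34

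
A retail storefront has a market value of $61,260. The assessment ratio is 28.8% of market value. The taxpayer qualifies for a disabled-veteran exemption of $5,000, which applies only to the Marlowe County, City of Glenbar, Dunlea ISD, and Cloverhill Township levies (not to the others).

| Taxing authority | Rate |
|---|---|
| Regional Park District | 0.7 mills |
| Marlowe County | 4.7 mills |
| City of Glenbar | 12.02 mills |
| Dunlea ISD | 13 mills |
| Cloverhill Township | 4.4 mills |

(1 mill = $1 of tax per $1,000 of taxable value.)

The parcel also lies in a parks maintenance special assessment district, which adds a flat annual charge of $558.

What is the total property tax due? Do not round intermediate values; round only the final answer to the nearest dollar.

$1,002

Assessed value = $61,260 × 0.288 = $17,642.88
Regional Park District: $17,642.88 × 0.0007 = $12.350016
Marlowe County: ($17,642.88 − $5,000) × 0.0047 = $12,642.88 × 0.0047 = $59.421536
City of Glenbar: ($17,642.88 − $5,000) × 0.01202 = $12,642.88 × 0.01202 = $151.9674176
Dunlea ISD: ($17,642.88 − $5,000) × 0.013 = $12,642.88 × 0.013 = $164.35744
Cloverhill Township: ($17,642.88 − $5,000) × 0.0044 = $12,642.88 × 0.0044 = $55.628672
Levies subtotal = $443.7250816
Total = $443.7250816 + $558 = $1,001.7250816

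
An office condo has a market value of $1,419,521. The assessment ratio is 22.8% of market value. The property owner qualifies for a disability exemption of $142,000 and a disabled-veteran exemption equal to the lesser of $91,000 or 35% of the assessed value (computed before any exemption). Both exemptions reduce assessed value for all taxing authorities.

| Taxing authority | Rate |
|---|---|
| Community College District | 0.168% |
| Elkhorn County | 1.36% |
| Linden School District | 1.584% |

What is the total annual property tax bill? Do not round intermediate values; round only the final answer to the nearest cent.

Assessed value = $1,419,521 × 0.228 = $323,650.788
Disabled-veteran exemption = min($91,000, 35% × $323,650.788) = min($91,000, $113,277.7758) = $91,000 (dollar cap binds)
Taxable value = $323,650.788 − $142,000 − $91,000 = $90,650.788
Community College District: $90,650.788 × 0.00168 = $152.29332384
Elkhorn County: $90,650.788 × 0.0136 = $1,232.8507168
Linden School District: $90,650.788 × 0.01584 = $1,435.90848192
Total = $2,821.05252256

$2,821.05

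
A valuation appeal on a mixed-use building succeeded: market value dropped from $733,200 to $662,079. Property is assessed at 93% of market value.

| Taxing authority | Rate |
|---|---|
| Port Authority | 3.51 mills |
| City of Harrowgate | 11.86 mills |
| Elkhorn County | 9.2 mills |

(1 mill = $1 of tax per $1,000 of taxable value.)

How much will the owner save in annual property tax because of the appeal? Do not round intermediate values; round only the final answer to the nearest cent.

$1,625.12

Old assessed value = $733,200 × 0.93 = $681,876
New assessed value = $662,079 × 0.93 = $615,733.47
Combined rate = 0.00351 + 0.01186 + 0.0092 = 0.02457
Old tax = $681,876 × 0.02457 = $16,753.69332
New tax = $615,733.47 × 0.02457 = $15,128.5713579
Reduction = $16,753.69332 − $15,128.5713579 = $1,625.1219621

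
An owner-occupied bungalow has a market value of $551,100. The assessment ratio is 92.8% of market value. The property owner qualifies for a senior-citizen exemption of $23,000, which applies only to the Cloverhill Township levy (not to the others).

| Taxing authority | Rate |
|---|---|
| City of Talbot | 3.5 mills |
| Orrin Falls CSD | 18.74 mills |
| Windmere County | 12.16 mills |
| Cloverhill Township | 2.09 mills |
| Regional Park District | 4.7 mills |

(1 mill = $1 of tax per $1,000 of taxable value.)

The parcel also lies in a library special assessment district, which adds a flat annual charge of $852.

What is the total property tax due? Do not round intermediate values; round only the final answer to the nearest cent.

$21,869.35

Assessed value = $551,100 × 0.928 = $511,420.8
City of Talbot: $511,420.8 × 0.0035 = $1,789.9728
Orrin Falls CSD: $511,420.8 × 0.01874 = $9,584.025792
Windmere County: $511,420.8 × 0.01216 = $6,218.876928
Cloverhill Township: ($511,420.8 − $23,000) × 0.00209 = $488,420.8 × 0.00209 = $1,020.799472
Regional Park District: $511,420.8 × 0.0047 = $2,403.67776
Levies subtotal = $21,017.352752
Total = $21,017.352752 + $852 = $21,869.352752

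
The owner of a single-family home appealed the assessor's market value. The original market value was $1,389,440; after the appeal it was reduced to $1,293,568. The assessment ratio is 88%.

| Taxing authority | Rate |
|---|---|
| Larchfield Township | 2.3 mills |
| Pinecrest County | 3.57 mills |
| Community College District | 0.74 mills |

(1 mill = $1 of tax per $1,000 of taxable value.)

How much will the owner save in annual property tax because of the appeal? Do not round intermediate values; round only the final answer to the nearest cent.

Old assessed value = $1,389,440 × 0.88 = $1,222,707.2
New assessed value = $1,293,568 × 0.88 = $1,138,339.84
Combined rate = 0.0023 + 0.00357 + 0.00074 = 0.00661
Old tax = $1,222,707.2 × 0.00661 = $8,082.094592
New tax = $1,138,339.84 × 0.00661 = $7,524.4263424
Reduction = $8,082.094592 − $7,524.4263424 = $557.6682496

$557.67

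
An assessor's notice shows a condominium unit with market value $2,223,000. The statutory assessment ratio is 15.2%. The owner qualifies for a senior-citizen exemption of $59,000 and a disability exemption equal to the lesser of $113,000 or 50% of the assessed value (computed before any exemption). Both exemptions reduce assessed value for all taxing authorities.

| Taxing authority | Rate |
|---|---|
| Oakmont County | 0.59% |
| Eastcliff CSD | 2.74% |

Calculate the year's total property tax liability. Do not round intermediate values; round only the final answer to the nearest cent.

Assessed value = $2,223,000 × 0.152 = $337,896
Disability exemption = min($113,000, 50% × $337,896) = min($113,000, $168,948) = $113,000 (dollar cap binds)
Taxable value = $337,896 − $59,000 − $113,000 = $165,896
Oakmont County: $165,896 × 0.0059 = $978.7864
Eastcliff CSD: $165,896 × 0.0274 = $4,545.5504
Total = $5,524.3368

$5,524.34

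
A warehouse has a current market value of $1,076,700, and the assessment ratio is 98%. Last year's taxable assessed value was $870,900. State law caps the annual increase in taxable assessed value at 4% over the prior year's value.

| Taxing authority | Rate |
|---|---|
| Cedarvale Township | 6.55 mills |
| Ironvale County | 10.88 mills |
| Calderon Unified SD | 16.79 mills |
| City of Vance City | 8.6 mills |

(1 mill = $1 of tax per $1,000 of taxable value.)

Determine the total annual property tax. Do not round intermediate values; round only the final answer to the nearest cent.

$38,783.62

Uncapped assessed value = $1,076,700 × 0.98 = $1,055,166
Cap limit = $870,900 × 1.04 = $905,736
Taxable assessed value = min($1,055,166, $905,736) = $905,736 (cap binds)
Cedarvale Township: $905,736 × 0.00655 = $5,932.5708
Ironvale County: $905,736 × 0.01088 = $9,854.40768
Calderon Unified SD: $905,736 × 0.01679 = $15,207.30744
City of Vance City: $905,736 × 0.0086 = $7,789.3296
Total = $38,783.61552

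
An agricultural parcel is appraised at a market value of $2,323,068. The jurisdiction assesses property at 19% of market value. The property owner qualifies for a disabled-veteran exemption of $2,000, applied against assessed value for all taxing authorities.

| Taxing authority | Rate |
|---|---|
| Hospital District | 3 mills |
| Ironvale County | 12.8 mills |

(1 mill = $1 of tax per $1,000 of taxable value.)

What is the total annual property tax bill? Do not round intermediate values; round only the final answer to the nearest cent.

$6,942.25

Assessed value = $2,323,068 × 0.19 = $441,382.92
Taxable value = $441,382.92 − $2,000 = $439,382.92
Hospital District: $439,382.92 × 0.003 = $1,318.14876
Ironvale County: $439,382.92 × 0.0128 = $5,624.101376
Total = $1,318.14876 + $5,624.101376 = $6,942.250136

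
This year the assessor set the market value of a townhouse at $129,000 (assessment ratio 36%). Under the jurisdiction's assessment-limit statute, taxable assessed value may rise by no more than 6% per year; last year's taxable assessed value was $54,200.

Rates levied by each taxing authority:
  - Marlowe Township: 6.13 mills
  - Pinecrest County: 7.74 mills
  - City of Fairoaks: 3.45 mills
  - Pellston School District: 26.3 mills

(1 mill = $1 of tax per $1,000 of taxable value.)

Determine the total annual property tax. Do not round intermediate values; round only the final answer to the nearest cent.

$2,025.71

Uncapped assessed value = $129,000 × 0.36 = $46,440
Cap limit = $54,200 × 1.06 = $57,452
Taxable assessed value = min($46,440, $57,452) = $46,440 (cap does not bind)
Marlowe Township: $46,440 × 0.00613 = $284.6772
Pinecrest County: $46,440 × 0.00774 = $359.4456
City of Fairoaks: $46,440 × 0.00345 = $160.218
Pellston School District: $46,440 × 0.0263 = $1,221.372
Total = $2,025.7128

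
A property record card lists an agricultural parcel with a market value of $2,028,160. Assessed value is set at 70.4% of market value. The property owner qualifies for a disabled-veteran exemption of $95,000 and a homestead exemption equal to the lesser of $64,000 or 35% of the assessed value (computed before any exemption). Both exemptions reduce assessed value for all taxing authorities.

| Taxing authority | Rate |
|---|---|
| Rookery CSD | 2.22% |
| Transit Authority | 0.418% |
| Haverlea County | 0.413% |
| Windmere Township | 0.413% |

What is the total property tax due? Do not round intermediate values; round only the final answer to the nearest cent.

$43,952.09

Assessed value = $2,028,160 × 0.704 = $1,427,824.64
Homestead exemption = min($64,000, 35% × $1,427,824.64) = min($64,000, $499,738.624) = $64,000 (dollar cap binds)
Taxable value = $1,427,824.64 − $95,000 − $64,000 = $1,268,824.64
Rookery CSD: $1,268,824.64 × 0.0222 = $28,167.907008
Transit Authority: $1,268,824.64 × 0.00418 = $5,303.6869952
Haverlea County: $1,268,824.64 × 0.00413 = $5,240.2457632
Windmere Township: $1,268,824.64 × 0.00413 = $5,240.2457632
Total = $43,952.0855296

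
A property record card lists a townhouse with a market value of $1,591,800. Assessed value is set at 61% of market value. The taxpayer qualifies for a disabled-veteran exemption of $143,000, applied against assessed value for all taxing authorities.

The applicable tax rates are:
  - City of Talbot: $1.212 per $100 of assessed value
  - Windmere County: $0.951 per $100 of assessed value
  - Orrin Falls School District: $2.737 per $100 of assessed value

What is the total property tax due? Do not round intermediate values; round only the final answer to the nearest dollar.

Assessed value = $1,591,800 × 0.61 = $970,998
Taxable value = $970,998 − $143,000 = $827,998
City of Talbot: $827,998 × 0.01212 = $10,035.33576
Windmere County: $827,998 × 0.00951 = $7,874.26098
Orrin Falls School District: $827,998 × 0.02737 = $22,662.30526
Total = $10,035.33576 + $7,874.26098 + $22,662.30526 = $40,571.902

$40,572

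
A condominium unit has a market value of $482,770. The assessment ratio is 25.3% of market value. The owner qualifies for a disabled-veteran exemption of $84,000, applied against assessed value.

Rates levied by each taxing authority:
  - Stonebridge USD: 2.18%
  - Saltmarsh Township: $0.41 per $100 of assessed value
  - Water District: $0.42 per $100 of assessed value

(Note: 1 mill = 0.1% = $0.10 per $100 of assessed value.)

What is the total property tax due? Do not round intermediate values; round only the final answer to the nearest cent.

$1,148.04

Assessed value = $482,770 × 0.253 = $122,140.81
Taxable value = $122,140.81 − $84,000 = $38,140.81
Stonebridge USD: $38,140.81 × 0.0218 = $831.469658
Saltmarsh Township: $38,140.81 × 0.0041 = $156.377321
Water District: $38,140.81 × 0.0042 = $160.191402
Total = $1,148.038381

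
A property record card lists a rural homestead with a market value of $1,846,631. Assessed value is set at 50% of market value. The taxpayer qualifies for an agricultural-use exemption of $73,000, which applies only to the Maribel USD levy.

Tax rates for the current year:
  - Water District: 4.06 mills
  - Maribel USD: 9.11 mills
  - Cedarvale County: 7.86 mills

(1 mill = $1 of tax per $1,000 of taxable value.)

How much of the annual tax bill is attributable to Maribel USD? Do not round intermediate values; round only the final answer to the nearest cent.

$7,746.37

Assessed value = $1,846,631 × 0.5 = $923,315.5
Maribel USD taxable value = $923,315.5 − $73,000 = $850,315.5
Maribel USD levy = $850,315.5 × 0.00911 = $7,746.374205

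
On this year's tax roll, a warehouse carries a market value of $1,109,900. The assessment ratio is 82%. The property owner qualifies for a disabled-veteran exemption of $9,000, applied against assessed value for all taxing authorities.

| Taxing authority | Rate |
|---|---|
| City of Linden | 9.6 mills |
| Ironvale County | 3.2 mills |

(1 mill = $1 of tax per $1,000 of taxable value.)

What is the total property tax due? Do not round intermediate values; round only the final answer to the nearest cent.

Assessed value = $1,109,900 × 0.82 = $910,118
Taxable value = $910,118 − $9,000 = $901,118
City of Linden: $901,118 × 0.0096 = $8,650.7328
Ironvale County: $901,118 × 0.0032 = $2,883.5776
Total = $8,650.7328 + $2,883.5776 = $11,534.3104

$11,534.31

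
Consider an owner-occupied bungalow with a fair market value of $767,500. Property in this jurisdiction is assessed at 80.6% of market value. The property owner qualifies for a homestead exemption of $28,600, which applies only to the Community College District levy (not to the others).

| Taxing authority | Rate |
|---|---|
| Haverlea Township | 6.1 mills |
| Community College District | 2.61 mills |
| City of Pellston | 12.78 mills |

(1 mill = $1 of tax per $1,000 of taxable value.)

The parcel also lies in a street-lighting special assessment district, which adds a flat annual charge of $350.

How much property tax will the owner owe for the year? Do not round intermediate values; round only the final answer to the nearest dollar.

$13,569

Assessed value = $767,500 × 0.806 = $618,605
Haverlea Township: $618,605 × 0.0061 = $3,773.4905
Community College District: ($618,605 − $28,600) × 0.00261 = $590,005 × 0.00261 = $1,539.91305
City of Pellston: $618,605 × 0.01278 = $7,905.7719
Levies subtotal = $13,219.17545
Total = $13,219.17545 + $350 = $13,569.17545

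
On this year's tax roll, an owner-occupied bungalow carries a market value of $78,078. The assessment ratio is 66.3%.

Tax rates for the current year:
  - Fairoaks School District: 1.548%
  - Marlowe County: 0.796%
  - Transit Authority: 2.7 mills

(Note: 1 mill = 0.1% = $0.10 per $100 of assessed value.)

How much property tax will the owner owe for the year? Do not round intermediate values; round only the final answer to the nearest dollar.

$1,353

Assessed value = $78,078 × 0.663 = $51,765.714
Fairoaks School District: $51,765.714 × 0.01548 = $801.33325272
Marlowe County: $51,765.714 × 0.00796 = $412.05508344
Transit Authority: $51,765.714 × 0.0027 = $139.7674278
Total = $1,353.15576396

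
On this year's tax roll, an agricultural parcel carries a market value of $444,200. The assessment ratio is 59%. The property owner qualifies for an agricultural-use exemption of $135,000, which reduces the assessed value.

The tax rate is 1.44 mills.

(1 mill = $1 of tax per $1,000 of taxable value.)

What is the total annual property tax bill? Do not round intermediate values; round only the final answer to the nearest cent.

Assessed value = $444,200 × 0.59 = $262,078
Taxable value = $262,078 − $135,000 = $127,078
Tax = $127,078 × 0.00144 = $182.99232

$182.99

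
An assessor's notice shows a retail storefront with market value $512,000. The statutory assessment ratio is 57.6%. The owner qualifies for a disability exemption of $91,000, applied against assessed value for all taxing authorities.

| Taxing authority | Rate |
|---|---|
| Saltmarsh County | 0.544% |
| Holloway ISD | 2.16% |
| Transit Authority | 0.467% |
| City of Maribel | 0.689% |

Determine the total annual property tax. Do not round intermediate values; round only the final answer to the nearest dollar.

$7,871

Assessed value = $512,000 × 0.576 = $294,912
Taxable value = $294,912 − $91,000 = $203,912
Saltmarsh County: $203,912 × 0.00544 = $1,109.28128
Holloway ISD: $203,912 × 0.0216 = $4,404.4992
Transit Authority: $203,912 × 0.00467 = $952.26904
City of Maribel: $203,912 × 0.00689 = $1,404.95368
Total = $1,109.28128 + $4,404.4992 + $952.26904 + $1,404.95368 = $7,871.0032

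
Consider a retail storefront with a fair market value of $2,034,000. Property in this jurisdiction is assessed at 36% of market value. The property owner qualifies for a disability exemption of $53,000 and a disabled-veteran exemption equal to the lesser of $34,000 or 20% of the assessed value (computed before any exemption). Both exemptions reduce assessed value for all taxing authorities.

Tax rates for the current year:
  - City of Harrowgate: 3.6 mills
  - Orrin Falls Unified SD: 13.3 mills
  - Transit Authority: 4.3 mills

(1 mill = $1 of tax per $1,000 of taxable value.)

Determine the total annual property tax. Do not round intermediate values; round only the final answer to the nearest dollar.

Assessed value = $2,034,000 × 0.36 = $732,240
Disabled-veteran exemption = min($34,000, 20% × $732,240) = min($34,000, $146,448) = $34,000 (dollar cap binds)
Taxable value = $732,240 − $53,000 − $34,000 = $645,240
City of Harrowgate: $645,240 × 0.0036 = $2,322.864
Orrin Falls Unified SD: $645,240 × 0.0133 = $8,581.692
Transit Authority: $645,240 × 0.0043 = $2,774.532
Total = $13,679.088

$13,679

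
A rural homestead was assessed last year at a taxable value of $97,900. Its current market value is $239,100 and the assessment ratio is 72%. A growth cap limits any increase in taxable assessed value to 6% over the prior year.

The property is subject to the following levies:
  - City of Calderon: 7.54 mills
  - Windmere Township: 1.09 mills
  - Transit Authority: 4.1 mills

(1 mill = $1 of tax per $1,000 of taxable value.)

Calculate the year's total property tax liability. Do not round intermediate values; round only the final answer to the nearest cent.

$1,321.04

Uncapped assessed value = $239,100 × 0.72 = $172,152
Cap limit = $97,900 × 1.06 = $103,774
Taxable assessed value = min($172,152, $103,774) = $103,774 (cap binds)
City of Calderon: $103,774 × 0.00754 = $782.45596
Windmere Township: $103,774 × 0.00109 = $113.11366
Transit Authority: $103,774 × 0.0041 = $425.4734
Total = $1,321.04302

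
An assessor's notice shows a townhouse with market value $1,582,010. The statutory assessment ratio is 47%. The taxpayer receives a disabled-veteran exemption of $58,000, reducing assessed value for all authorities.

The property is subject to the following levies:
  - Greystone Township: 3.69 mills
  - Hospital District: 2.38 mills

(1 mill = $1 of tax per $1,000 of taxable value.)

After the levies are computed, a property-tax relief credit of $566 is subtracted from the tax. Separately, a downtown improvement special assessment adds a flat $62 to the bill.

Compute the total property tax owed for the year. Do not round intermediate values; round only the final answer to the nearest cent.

Assessed value = $1,582,010 × 0.47 = $743,544.7
Taxable value = $743,544.7 − $58,000 = $685,544.7
Greystone Township: $685,544.7 × 0.00369 = $2,529.659943
Hospital District: $685,544.7 × 0.00238 = $1,631.596386
Levies subtotal = $4,161.256329
After credit = $4,161.256329 − $566 = $3,595.256329
Total = $3,595.256329 + $62 = $3,657.256329

$3,657.26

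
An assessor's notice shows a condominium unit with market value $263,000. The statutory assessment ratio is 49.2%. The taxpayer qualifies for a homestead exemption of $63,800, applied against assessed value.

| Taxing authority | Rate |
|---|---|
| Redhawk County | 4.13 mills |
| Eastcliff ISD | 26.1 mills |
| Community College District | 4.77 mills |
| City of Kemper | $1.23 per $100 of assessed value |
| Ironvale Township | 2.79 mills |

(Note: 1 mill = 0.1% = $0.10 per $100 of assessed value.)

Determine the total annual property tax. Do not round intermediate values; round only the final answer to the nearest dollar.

Assessed value = $263,000 × 0.492 = $129,396
Taxable value = $129,396 − $63,800 = $65,596
Redhawk County: $65,596 × 0.00413 = $270.91148
Eastcliff ISD: $65,596 × 0.0261 = $1,712.0556
Community College District: $65,596 × 0.00477 = $312.89292
City of Kemper: $65,596 × 0.0123 = $806.8308
Ironvale Township: $65,596 × 0.00279 = $183.01284
Total = $3,285.70364

$3,286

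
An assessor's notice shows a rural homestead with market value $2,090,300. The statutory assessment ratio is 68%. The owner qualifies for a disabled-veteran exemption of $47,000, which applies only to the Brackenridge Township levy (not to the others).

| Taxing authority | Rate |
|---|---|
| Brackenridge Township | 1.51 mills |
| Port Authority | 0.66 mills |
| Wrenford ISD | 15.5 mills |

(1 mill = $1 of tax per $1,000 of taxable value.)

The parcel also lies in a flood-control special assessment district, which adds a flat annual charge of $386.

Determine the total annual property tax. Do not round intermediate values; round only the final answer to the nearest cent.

$25,431.24

Assessed value = $2,090,300 × 0.68 = $1,421,404
Brackenridge Township: ($1,421,404 − $47,000) × 0.00151 = $1,374,404 × 0.00151 = $2,075.35004
Port Authority: $1,421,404 × 0.00066 = $938.12664
Wrenford ISD: $1,421,404 × 0.0155 = $22,031.762
Levies subtotal = $25,045.23868
Total = $25,045.23868 + $386 = $25,431.23868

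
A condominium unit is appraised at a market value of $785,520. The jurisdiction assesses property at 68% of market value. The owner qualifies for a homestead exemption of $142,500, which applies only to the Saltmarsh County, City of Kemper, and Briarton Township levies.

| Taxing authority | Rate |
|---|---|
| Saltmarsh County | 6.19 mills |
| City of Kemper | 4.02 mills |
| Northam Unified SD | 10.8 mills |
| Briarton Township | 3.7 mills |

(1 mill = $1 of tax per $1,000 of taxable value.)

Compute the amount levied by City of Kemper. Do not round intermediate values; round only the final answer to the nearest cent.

Assessed value = $785,520 × 0.68 = $534,153.6
City of Kemper taxable value = $534,153.6 − $142,500 = $391,653.6
City of Kemper levy = $391,653.6 × 0.00402 = $1,574.447472

$1,574.45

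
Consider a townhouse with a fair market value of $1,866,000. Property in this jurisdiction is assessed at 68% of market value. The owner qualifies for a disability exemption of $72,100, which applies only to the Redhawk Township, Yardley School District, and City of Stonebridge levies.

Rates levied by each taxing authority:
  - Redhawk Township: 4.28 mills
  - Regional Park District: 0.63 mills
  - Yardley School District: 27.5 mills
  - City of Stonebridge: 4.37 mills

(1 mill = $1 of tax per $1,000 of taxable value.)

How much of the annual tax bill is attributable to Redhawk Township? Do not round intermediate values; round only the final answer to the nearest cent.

$5,122.22

Assessed value = $1,866,000 × 0.68 = $1,268,880
Redhawk Township taxable value = $1,268,880 − $72,100 = $1,196,780
Redhawk Township levy = $1,196,780 × 0.00428 = $5,122.2184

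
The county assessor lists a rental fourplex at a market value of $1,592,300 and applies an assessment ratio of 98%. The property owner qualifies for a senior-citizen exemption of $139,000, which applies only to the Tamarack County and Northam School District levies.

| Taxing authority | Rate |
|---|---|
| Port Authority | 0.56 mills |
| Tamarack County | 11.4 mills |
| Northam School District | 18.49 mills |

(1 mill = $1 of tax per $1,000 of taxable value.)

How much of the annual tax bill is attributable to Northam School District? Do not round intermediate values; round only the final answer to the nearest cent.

$26,282.68

Assessed value = $1,592,300 × 0.98 = $1,560,454
Northam School District taxable value = $1,560,454 − $139,000 = $1,421,454
Northam School District levy = $1,421,454 × 0.01849 = $26,282.68446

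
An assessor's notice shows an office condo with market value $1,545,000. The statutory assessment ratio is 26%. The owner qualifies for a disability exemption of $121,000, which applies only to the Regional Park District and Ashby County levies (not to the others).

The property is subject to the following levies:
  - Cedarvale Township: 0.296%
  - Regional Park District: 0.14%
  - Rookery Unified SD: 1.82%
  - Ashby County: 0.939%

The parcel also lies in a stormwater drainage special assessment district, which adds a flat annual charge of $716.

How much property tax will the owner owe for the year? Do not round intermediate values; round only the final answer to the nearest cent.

Assessed value = $1,545,000 × 0.26 = $401,700
Cedarvale Township: $401,700 × 0.00296 = $1,189.032
Regional Park District: ($401,700 − $121,000) × 0.0014 = $280,700 × 0.0014 = $392.98
Rookery Unified SD: $401,700 × 0.0182 = $7,310.94
Ashby County: ($401,700 − $121,000) × 0.00939 = $280,700 × 0.00939 = $2,635.773
Levies subtotal = $11,528.725
Total = $11,528.725 + $716 = $12,244.725

$12,244.73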